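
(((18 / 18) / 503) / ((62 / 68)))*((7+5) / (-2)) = -204 / 15593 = -0.01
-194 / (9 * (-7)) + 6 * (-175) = -65956 / 63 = -1046.92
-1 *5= -5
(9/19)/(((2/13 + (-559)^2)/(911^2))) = 32366919/25727615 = 1.26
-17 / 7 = -2.43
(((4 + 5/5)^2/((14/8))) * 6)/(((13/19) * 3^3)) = 3800/819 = 4.64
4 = 4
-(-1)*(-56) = -56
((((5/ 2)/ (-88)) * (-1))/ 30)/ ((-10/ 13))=-13/ 10560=-0.00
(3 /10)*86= 129 /5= 25.80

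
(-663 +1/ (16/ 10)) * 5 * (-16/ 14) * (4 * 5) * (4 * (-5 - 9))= -4239200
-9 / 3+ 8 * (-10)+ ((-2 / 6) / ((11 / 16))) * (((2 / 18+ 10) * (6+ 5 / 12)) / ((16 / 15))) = -12149 / 108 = -112.49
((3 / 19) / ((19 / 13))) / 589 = 39 / 212629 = 0.00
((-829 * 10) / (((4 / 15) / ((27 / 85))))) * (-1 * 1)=335745 / 34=9874.85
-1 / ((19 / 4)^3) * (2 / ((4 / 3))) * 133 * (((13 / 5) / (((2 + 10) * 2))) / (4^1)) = -91 / 1805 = -0.05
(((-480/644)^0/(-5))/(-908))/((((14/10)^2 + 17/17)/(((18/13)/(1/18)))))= 405/218374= 0.00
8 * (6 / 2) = 24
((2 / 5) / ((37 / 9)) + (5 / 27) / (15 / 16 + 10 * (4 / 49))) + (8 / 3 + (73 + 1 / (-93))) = 646049578 / 8516475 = 75.86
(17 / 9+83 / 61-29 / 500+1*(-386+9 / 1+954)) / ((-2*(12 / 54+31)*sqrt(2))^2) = 1433363211 / 19266484000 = 0.07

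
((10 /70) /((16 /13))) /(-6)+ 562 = 377651 /672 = 561.98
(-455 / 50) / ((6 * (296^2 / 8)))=-91 / 657120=-0.00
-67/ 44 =-1.52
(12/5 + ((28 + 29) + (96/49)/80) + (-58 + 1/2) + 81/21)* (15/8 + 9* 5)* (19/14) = 4037025/10976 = 367.80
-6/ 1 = -6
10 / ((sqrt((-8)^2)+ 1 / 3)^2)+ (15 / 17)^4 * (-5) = -30137247 / 10440125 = -2.89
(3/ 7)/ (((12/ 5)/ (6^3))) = 38.57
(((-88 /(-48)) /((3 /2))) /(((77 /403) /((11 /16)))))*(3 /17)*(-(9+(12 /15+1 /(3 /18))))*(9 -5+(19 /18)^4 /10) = -1516172527727 /29981145600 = -50.57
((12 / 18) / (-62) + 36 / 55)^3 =35708794757 / 133824895875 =0.27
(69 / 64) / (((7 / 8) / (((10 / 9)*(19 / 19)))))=115 / 84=1.37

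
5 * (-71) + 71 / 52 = -18389 / 52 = -353.63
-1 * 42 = -42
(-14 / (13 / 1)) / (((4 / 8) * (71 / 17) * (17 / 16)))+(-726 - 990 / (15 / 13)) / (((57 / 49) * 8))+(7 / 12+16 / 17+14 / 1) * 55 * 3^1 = 2851124753 / 1192516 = 2390.85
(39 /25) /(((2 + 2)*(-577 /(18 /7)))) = -351 /201950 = -0.00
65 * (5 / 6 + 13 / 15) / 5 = 221 / 10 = 22.10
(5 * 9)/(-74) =-45/74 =-0.61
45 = 45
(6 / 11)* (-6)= -36 / 11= -3.27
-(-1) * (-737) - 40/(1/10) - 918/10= -1228.80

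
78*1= 78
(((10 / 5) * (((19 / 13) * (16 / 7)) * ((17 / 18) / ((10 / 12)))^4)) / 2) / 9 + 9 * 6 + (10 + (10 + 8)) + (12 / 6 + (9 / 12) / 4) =56255391769 / 663390000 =84.80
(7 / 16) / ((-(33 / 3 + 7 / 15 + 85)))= -105 / 23152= -0.00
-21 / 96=-7 / 32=-0.22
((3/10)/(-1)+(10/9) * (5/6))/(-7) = -169/1890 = -0.09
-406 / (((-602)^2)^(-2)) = -53322683641696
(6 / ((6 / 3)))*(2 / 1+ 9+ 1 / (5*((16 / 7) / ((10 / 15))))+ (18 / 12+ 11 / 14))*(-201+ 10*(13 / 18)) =-2443562 / 315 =-7757.34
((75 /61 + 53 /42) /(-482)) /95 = -6383 /117313980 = -0.00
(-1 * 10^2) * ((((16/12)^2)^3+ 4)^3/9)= -34476702572800/3486784401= -9887.82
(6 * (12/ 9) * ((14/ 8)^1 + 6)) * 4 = 248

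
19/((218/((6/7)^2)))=342/5341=0.06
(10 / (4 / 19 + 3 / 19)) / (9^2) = 190 / 567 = 0.34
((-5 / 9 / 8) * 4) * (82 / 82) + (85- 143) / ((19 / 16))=-16799 / 342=-49.12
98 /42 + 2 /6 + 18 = 20.67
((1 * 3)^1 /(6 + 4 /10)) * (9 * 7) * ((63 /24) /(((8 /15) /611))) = 181879425 /2048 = 88808.31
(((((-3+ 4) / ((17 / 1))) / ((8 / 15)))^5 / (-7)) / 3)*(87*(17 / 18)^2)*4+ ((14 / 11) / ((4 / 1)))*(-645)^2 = 1640900366212575 / 12396167168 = 132371.59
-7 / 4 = -1.75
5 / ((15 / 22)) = 22 / 3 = 7.33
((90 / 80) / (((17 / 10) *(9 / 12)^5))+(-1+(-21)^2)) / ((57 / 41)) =8332840 / 26163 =318.50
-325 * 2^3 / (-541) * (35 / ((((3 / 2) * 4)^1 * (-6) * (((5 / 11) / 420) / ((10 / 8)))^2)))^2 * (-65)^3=-2402162802541455078125 / 1082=-2220113495879348501.04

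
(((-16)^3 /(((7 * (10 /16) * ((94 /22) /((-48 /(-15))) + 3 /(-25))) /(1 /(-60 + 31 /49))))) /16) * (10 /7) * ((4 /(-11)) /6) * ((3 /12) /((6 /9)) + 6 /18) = -0.05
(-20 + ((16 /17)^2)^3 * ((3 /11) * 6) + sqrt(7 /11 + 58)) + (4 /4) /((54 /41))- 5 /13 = -3445979267867 /186390307818 + sqrt(7095) /11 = -10.83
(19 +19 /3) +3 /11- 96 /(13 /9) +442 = 172091 /429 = 401.14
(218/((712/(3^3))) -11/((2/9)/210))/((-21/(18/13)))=11093031/16198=684.84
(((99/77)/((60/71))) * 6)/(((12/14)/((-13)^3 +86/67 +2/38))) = -29767602/1273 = -23383.82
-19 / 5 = -3.80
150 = 150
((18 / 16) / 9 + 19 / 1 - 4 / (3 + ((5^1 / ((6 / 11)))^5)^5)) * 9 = 44463247311251725331425852249461580263738872343 / 258319519600590996841980307551979856984708024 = 172.12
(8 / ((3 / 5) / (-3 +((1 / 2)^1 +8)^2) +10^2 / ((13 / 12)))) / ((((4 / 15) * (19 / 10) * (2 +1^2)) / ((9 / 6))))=450125 / 5263494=0.09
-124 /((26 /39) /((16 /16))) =-186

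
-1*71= -71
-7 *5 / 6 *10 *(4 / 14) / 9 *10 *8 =-4000 / 27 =-148.15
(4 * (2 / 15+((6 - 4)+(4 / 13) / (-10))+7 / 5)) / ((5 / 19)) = 51908 / 975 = 53.24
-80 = -80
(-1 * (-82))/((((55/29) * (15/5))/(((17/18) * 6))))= 40426/495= 81.67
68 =68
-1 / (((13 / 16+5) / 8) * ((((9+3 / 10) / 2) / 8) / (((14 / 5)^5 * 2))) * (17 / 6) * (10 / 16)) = -70493667328 / 153159375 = -460.26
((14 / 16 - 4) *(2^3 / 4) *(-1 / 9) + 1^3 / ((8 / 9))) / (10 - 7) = 131 / 216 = 0.61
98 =98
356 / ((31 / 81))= 930.19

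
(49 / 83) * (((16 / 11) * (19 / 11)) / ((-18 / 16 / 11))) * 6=-238336 / 2739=-87.02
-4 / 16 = -1 / 4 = -0.25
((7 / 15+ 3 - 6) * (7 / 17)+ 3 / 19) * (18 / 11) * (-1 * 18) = 463212 / 17765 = 26.07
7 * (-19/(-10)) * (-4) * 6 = -1596/5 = -319.20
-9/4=-2.25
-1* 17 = -17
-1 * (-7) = 7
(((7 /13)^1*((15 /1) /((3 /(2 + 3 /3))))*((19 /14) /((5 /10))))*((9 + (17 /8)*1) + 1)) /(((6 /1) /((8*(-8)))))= -36860 /13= -2835.38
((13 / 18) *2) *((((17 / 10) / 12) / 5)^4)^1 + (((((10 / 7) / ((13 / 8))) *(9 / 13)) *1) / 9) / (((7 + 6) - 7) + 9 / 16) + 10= 96689125791286213 / 9658958400000000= 10.01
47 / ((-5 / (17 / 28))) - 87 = -12979 / 140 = -92.71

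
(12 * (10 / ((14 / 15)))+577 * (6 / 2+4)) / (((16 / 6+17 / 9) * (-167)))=-5.48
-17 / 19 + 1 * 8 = 135 / 19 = 7.11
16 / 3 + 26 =94 / 3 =31.33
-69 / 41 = -1.68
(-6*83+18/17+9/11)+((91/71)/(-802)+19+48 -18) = -4761051521/10648154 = -447.12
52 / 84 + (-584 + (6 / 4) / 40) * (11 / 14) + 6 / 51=-26166157 / 57120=-458.09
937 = 937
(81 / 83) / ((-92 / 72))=-1458 / 1909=-0.76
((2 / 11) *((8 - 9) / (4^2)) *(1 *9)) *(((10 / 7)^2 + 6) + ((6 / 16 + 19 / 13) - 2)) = -361287 / 448448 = -0.81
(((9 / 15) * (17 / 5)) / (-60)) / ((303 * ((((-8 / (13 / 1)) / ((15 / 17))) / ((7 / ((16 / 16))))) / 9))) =819 / 80800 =0.01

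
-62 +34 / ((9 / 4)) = -422 / 9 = -46.89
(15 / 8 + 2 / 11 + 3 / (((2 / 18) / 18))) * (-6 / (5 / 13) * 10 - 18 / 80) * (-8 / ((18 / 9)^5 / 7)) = 1878718107 / 14080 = 133431.68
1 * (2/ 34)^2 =1/ 289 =0.00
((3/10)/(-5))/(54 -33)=-1/350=-0.00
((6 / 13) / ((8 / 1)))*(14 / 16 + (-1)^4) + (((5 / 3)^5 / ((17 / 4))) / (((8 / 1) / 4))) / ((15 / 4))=2637685 / 5155488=0.51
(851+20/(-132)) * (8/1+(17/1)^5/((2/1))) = 6644532349/11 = 604048395.36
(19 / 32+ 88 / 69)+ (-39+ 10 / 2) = -70945 / 2208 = -32.13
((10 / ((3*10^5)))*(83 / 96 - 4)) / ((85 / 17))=-301 / 14400000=-0.00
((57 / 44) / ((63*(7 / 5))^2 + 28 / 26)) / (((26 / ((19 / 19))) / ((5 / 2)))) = 7125 / 445034128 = 0.00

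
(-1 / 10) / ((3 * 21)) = -1 / 630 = -0.00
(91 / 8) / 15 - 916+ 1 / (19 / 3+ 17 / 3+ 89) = -11092609 / 12120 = -915.23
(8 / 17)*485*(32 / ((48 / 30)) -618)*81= -187939440 / 17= -11055261.18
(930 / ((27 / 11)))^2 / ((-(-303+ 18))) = 2325620 / 4617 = 503.71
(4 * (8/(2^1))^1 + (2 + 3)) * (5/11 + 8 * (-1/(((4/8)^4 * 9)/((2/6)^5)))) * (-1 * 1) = -66689/8019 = -8.32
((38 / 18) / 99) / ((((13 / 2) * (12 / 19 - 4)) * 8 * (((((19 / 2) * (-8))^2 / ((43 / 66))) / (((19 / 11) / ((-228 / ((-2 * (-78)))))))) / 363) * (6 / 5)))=215 / 43794432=0.00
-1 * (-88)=88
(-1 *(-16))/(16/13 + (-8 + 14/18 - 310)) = -1872/36971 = -0.05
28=28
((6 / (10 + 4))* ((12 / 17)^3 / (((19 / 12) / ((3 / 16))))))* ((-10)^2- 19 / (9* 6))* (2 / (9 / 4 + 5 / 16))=37193472 / 26790589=1.39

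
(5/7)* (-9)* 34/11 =-1530/77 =-19.87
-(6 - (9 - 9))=-6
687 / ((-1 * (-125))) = 687 / 125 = 5.50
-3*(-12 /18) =2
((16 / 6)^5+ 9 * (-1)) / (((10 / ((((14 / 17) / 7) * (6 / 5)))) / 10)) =122324 / 6885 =17.77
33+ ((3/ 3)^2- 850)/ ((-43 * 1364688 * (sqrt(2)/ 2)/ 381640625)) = 33+ 108004296875 * sqrt(2)/ 19560528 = 7841.64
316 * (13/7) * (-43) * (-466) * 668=54987157472/7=7855308210.29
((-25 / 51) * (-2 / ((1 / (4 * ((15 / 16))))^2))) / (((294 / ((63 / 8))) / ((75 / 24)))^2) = 10546875 / 109182976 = 0.10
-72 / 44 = -18 / 11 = -1.64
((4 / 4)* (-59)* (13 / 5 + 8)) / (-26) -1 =2997 / 130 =23.05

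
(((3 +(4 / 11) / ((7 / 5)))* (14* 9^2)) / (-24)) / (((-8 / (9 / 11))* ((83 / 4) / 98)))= 2988657 / 40172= 74.40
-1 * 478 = -478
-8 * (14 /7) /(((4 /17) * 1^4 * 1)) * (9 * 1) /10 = -306 /5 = -61.20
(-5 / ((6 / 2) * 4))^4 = 625 / 20736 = 0.03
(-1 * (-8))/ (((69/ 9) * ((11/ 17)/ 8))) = 12.90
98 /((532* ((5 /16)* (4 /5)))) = 0.74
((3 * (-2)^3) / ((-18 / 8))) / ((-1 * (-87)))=32 / 261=0.12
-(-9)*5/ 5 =9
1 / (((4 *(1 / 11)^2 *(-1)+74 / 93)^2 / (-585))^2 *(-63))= -609736927794406580025 / 37971004020069232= -16057.96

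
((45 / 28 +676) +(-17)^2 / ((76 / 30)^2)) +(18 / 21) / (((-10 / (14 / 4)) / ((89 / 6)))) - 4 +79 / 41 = 1483890817 / 2072140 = 716.12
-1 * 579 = -579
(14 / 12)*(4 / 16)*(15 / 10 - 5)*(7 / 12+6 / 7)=-1.47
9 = 9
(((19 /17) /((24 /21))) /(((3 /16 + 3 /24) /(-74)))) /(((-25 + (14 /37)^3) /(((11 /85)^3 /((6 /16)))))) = 965147935136 /17989013983125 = 0.05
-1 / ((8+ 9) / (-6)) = 6 / 17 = 0.35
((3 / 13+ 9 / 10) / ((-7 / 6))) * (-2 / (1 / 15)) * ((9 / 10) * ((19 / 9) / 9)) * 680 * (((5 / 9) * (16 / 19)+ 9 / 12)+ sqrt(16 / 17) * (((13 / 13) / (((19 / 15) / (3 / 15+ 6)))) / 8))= 7812 * sqrt(17) / 13+ 198254 / 39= 7561.11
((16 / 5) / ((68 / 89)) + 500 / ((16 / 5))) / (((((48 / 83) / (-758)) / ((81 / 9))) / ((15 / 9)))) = -3154315.98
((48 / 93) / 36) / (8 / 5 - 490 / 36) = -40 / 33511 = -0.00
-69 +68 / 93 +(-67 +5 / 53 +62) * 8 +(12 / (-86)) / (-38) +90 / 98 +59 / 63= -62544703316 / 591967971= -105.66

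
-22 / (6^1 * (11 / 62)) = -62 / 3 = -20.67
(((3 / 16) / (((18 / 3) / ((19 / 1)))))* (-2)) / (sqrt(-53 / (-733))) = -19* sqrt(38849) / 848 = -4.42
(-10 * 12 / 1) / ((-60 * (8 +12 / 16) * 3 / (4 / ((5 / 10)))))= 0.61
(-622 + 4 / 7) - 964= -11098 / 7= -1585.43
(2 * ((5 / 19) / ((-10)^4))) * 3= 3 / 19000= 0.00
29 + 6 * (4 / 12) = 31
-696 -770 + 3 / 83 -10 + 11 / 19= -2326682 / 1577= -1475.38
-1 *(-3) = 3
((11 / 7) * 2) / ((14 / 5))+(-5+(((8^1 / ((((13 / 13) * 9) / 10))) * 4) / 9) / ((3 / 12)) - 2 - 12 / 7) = 32588 / 3969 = 8.21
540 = 540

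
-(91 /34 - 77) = 2527 /34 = 74.32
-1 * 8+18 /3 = -2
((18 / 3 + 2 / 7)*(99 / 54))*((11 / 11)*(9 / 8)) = 363 / 28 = 12.96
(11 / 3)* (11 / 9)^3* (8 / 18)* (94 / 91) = 5505016 / 1791153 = 3.07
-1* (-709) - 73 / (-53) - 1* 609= 101.38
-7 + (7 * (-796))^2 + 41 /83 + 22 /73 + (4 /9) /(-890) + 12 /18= 753399991464722 /24266295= 31047178.46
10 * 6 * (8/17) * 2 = 960/17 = 56.47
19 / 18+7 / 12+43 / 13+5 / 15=5.28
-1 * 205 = -205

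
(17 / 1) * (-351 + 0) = -5967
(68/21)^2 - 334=-142670/441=-323.51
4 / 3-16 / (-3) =20 / 3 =6.67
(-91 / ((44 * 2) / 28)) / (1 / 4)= -1274 / 11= -115.82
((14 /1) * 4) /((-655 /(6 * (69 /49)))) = -3312 /4585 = -0.72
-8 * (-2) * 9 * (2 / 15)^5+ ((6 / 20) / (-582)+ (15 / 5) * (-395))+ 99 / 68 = -329341797049 / 278268750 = -1183.54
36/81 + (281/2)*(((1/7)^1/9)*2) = 103/21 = 4.90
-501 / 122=-4.11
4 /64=1 /16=0.06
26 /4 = 13 /2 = 6.50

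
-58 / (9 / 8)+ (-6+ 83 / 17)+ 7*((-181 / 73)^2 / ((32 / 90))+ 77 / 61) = 61429669247 / 795768912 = 77.20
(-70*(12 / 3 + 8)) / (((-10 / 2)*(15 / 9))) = 504 / 5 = 100.80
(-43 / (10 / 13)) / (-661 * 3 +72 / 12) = 559 / 19770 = 0.03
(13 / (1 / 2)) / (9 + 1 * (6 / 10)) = 65 / 24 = 2.71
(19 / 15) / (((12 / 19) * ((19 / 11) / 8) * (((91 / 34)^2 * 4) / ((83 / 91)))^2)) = 240507238642 / 25554116341845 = 0.01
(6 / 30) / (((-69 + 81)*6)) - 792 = -285119 / 360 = -792.00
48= 48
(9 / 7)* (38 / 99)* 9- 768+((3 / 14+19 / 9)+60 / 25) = -5258713 / 6930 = -758.83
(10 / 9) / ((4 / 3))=5 / 6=0.83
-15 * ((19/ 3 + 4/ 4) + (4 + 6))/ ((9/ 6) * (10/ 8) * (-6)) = 208/ 9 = 23.11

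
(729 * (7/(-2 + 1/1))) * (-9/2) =45927/2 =22963.50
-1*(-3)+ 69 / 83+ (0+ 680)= 56758 / 83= 683.83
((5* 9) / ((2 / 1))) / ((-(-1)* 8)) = 45 / 16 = 2.81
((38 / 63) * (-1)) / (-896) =19 / 28224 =0.00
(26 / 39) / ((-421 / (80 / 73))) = -160 / 92199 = -0.00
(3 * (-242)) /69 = -242 /23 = -10.52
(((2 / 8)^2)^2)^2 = 0.00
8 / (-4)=-2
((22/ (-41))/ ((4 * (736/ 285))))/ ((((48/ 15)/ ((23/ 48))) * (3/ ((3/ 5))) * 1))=-1045/ 671744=-0.00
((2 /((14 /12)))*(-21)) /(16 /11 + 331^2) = -132 /401729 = -0.00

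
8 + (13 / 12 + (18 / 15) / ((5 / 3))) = 2941 / 300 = 9.80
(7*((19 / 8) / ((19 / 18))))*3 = 189 / 4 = 47.25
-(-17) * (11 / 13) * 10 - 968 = -10714 / 13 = -824.15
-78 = -78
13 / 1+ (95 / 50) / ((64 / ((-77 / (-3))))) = 26423 / 1920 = 13.76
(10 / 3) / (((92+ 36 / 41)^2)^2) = 14128805 / 315412585119744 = 0.00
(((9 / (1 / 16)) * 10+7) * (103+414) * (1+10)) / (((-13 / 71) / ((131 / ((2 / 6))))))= -229616270367 / 13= -17662790028.23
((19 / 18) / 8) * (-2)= -19 / 72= -0.26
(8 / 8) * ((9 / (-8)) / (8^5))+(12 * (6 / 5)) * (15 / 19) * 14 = 792723285 / 4980736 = 159.16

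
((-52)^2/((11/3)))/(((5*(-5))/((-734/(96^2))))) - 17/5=-27737/26400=-1.05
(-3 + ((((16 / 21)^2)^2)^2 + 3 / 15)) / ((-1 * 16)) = 254022597287 / 1512914374440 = 0.17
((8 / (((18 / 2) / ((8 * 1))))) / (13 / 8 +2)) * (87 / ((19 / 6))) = 1024 / 19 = 53.89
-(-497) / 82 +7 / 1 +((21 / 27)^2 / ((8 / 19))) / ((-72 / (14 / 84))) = 149867557 / 11477376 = 13.06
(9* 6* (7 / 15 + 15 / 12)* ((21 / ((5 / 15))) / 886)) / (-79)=-58401 / 699940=-0.08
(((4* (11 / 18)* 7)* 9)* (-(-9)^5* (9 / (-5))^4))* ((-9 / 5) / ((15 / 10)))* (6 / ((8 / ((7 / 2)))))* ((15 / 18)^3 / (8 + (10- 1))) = -69606547857 / 6800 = -10236257.04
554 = 554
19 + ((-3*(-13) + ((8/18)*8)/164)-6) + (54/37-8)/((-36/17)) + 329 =10488515/27306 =384.11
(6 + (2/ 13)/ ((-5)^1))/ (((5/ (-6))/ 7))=-16296/ 325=-50.14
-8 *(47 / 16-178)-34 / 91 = 254823 / 182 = 1400.13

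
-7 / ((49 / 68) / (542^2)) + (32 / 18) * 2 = -179783344 / 63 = -2853703.87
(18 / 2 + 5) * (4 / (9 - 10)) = -56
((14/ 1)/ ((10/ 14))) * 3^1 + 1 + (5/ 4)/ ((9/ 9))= 1221/ 20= 61.05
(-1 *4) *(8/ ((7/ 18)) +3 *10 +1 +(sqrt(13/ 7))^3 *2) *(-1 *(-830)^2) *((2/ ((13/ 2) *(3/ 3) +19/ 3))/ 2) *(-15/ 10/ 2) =-9120290.22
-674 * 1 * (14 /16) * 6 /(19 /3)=-21231 /38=-558.71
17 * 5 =85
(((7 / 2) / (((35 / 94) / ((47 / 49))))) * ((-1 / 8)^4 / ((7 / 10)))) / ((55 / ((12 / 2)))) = 6627 / 19317760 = 0.00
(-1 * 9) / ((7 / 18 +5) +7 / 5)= -1.33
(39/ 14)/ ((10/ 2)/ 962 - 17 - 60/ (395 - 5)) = -481/ 2961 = -0.16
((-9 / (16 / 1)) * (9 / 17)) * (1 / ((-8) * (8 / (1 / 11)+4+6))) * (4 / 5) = 81 / 266560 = 0.00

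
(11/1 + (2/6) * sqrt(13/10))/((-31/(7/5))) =-77/155-7 * sqrt(130)/4650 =-0.51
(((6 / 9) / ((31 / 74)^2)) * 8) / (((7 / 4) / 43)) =15069952 / 20181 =746.74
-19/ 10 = -1.90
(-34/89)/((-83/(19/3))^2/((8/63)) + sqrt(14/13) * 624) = -6088002192/16613198456711 + 4537255936 * sqrt(182)/348877167590931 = -0.00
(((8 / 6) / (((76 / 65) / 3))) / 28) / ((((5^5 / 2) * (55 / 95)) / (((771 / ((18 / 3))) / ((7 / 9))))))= 30069 / 1347500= 0.02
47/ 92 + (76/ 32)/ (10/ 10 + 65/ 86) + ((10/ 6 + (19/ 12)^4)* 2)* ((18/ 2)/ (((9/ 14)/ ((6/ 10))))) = 4064340071/ 30006720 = 135.45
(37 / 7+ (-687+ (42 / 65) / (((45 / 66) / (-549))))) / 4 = -683636 / 2275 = -300.50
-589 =-589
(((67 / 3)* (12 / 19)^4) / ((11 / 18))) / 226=0.03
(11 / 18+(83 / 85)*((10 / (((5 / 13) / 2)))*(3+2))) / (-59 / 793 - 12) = -2470195 / 117198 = -21.08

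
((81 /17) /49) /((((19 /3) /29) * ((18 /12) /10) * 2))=23490 /15827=1.48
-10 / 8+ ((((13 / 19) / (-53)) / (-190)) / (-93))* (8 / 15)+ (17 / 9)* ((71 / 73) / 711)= -34561391802349 / 27706376762100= -1.25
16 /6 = 8 /3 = 2.67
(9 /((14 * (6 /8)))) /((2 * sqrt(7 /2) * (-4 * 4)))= -3 * sqrt(14) /784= -0.01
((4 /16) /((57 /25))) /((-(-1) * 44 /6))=25 /1672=0.01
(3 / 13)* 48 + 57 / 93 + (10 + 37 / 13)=9888 / 403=24.54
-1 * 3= -3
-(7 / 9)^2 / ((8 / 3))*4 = -49 / 54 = -0.91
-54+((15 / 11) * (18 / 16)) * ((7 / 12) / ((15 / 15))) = -53.11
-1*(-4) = 4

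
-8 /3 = -2.67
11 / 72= 0.15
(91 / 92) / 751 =91 / 69092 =0.00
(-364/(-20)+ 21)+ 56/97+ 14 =26082/485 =53.78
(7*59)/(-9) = -413/9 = -45.89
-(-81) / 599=81 / 599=0.14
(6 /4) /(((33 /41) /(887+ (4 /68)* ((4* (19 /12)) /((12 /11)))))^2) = 495737928719929 /271918944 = 1823109.20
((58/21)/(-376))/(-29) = 1/3948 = 0.00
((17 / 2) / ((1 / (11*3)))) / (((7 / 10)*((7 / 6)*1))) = 16830 / 49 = 343.47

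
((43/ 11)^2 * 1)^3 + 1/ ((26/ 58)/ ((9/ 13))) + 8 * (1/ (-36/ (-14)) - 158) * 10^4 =-33965590490725682/ 2694544281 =-12605319.10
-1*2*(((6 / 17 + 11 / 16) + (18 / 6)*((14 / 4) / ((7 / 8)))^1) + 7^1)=-5451 / 136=-40.08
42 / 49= 6 / 7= 0.86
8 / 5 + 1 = 13 / 5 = 2.60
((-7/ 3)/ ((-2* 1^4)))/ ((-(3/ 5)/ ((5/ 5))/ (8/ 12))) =-35/ 27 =-1.30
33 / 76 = 0.43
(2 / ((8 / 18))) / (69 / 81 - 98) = -243 / 5246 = -0.05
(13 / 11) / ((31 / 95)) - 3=212 / 341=0.62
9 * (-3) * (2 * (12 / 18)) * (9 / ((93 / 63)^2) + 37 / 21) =-1426872 / 6727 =-212.11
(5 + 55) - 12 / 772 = 11577 / 193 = 59.98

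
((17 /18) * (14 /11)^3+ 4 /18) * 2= 17324 /3993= 4.34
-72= -72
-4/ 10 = -2/ 5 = -0.40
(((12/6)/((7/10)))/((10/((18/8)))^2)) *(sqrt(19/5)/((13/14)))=81 *sqrt(95)/2600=0.30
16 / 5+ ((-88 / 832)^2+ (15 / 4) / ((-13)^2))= 174861 / 54080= 3.23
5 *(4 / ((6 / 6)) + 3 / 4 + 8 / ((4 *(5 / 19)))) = 247 / 4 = 61.75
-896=-896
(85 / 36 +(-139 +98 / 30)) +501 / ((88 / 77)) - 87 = 78481 / 360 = 218.00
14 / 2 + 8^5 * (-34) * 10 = -11141113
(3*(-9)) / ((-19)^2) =-27 / 361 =-0.07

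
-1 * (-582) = 582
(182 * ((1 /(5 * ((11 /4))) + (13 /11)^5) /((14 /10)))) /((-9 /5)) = -171.76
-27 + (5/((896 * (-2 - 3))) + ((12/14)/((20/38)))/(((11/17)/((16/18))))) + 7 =-2626213/147840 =-17.76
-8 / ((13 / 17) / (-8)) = 1088 / 13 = 83.69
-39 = -39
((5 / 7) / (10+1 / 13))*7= 65 / 131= 0.50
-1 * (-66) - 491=-425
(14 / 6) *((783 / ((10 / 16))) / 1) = 14616 / 5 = 2923.20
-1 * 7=-7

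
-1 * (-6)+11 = 17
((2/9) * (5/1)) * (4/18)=0.25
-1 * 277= -277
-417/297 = -139/99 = -1.40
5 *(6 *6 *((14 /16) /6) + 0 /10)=105 /4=26.25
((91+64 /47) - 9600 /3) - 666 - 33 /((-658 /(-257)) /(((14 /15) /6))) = -5323657 /1410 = -3775.64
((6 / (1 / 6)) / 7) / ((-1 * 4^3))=-9 / 112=-0.08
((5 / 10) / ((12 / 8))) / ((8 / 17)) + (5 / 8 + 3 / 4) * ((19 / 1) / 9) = 65 / 18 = 3.61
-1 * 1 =-1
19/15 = 1.27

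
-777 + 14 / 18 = -6986 / 9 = -776.22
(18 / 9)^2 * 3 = 12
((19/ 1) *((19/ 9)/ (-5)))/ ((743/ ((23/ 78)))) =-0.00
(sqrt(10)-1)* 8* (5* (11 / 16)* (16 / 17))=55.96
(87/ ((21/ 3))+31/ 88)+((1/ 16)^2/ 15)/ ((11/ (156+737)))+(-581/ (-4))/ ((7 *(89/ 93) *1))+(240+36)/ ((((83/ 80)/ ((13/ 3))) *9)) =1065252016571/ 6552564480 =162.57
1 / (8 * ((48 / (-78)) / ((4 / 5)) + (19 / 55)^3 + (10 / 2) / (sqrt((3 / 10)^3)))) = 91951907565375 / 935070121814239976 + 350852119921875 * sqrt(30) / 467535060907119988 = 0.00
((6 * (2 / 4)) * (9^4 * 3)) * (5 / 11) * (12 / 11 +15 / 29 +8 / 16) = 397104525 / 7018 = 56583.72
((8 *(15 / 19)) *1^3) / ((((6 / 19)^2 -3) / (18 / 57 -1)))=520 / 349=1.49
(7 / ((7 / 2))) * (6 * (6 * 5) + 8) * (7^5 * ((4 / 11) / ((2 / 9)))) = 113749776 / 11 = 10340888.73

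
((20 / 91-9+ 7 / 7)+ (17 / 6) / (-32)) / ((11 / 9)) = -412449 / 64064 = -6.44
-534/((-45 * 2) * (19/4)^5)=91136/37141485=0.00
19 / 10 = 1.90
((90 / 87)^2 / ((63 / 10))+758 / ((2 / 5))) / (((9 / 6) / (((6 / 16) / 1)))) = 11156865 / 23548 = 473.79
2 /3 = 0.67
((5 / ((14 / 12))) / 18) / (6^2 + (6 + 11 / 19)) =95 / 16989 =0.01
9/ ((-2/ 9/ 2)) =-81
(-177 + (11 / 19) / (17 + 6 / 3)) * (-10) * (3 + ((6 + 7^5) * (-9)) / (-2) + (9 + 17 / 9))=435096561290 / 3249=133917070.26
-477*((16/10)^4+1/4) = -8113293/2500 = -3245.32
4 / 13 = 0.31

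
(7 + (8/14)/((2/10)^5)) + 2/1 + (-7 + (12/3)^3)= 1851.71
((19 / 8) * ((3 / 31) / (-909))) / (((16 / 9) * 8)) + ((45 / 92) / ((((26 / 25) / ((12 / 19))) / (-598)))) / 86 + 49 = 122941148183 / 2619419648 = 46.93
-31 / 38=-0.82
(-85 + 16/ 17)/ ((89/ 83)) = -118607/ 1513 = -78.39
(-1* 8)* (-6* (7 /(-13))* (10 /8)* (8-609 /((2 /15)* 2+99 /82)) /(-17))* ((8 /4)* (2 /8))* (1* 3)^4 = -254999340 /8177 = -31184.95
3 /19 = 0.16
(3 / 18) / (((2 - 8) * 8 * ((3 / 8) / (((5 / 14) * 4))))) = -5 / 378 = -0.01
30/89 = 0.34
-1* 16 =-16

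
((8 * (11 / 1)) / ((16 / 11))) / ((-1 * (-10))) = 121 / 20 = 6.05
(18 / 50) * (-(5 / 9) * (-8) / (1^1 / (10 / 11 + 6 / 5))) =928 / 275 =3.37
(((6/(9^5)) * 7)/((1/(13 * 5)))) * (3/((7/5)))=650/6561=0.10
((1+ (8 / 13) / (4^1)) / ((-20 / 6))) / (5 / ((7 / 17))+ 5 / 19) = -399 / 14300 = -0.03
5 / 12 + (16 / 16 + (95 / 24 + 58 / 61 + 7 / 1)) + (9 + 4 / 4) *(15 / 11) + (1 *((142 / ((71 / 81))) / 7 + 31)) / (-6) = 2022157 / 112728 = 17.94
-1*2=-2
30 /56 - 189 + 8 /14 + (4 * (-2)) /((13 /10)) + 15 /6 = -69723 /364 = -191.55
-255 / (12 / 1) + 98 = 76.75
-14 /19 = -0.74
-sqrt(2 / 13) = -sqrt(26) / 13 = -0.39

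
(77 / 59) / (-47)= -77 / 2773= -0.03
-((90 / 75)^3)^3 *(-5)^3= 10077696 / 15625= 644.97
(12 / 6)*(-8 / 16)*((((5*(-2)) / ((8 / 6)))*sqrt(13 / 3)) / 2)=7.81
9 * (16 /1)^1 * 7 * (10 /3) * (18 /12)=5040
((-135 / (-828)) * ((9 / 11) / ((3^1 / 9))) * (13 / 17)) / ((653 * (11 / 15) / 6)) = 0.00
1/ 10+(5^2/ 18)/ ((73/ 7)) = 766/ 3285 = 0.23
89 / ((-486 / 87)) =-2581 / 162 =-15.93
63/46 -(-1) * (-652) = -29929/46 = -650.63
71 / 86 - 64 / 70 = -267 / 3010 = -0.09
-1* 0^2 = 0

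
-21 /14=-3 /2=-1.50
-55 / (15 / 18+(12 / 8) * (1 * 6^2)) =-330 / 329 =-1.00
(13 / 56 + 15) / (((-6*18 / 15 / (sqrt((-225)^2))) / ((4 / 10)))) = -21325 / 112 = -190.40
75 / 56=1.34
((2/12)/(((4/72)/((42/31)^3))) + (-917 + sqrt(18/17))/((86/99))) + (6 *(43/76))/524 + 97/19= -26605470909239/25507530856 + 297 *sqrt(34)/1462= -1041.86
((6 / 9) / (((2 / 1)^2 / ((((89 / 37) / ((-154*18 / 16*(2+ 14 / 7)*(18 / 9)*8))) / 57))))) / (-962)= 89 / 134975865024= 0.00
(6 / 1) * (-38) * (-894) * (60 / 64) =382185 / 2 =191092.50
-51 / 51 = -1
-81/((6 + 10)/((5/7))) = -405/112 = -3.62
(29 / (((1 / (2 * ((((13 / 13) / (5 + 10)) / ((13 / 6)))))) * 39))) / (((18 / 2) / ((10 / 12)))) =58 / 13689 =0.00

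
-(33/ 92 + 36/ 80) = -93/ 115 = -0.81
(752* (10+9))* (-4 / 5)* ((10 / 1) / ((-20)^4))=-0.71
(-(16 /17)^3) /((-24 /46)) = 23552 /14739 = 1.60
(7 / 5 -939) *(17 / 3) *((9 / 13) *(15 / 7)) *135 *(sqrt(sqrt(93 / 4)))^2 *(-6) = 290491920 *sqrt(93) / 91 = 30784644.23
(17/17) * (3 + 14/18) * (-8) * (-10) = 2720/9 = 302.22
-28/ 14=-2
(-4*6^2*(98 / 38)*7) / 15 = -16464 / 95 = -173.31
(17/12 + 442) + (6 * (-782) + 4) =-50935/12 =-4244.58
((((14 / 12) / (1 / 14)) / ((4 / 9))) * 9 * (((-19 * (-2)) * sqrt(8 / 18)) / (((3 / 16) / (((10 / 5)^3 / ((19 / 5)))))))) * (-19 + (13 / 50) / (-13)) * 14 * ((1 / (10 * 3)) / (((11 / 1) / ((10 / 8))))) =-5219088 / 55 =-94892.51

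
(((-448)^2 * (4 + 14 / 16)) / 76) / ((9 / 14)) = 1141504 / 57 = 20026.39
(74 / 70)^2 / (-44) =-1369 / 53900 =-0.03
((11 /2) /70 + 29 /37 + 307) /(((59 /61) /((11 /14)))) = 1070061817 /4278680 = 250.09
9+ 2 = 11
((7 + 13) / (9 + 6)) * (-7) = -28 / 3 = -9.33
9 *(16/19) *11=1584/19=83.37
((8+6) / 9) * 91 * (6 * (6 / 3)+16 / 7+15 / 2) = 27755 / 9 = 3083.89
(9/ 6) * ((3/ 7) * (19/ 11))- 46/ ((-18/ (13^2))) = 600137/ 1386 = 433.00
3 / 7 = 0.43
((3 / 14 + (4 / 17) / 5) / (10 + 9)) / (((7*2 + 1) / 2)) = 311 / 169575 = 0.00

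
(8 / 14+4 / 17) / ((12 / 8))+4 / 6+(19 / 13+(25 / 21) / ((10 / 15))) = 5903 / 1326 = 4.45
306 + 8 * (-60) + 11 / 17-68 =-4103 / 17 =-241.35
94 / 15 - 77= -1061 / 15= -70.73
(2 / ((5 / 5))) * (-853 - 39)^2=1591328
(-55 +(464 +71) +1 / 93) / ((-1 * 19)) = -44641 / 1767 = -25.26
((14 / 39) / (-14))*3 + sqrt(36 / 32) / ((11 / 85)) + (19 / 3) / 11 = 214 / 429 + 255*sqrt(2) / 44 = 8.69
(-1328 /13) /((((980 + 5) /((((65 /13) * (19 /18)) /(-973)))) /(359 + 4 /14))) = 31729240 /156986739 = 0.20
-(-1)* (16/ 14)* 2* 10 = 22.86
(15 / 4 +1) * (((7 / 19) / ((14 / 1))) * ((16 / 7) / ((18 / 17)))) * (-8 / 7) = -136 / 441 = -0.31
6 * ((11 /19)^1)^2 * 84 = 60984 /361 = 168.93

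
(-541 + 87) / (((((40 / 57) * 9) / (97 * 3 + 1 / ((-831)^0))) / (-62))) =19520638 / 15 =1301375.87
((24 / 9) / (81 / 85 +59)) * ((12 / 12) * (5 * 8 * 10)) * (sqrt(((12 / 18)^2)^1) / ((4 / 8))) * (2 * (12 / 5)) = 217600 / 1911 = 113.87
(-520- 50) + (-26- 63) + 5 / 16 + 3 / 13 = -136959 / 208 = -658.46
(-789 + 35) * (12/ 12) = -754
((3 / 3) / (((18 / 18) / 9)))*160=1440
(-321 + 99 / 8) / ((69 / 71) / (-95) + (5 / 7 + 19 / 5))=-116573835 / 1701272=-68.52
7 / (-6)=-7 / 6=-1.17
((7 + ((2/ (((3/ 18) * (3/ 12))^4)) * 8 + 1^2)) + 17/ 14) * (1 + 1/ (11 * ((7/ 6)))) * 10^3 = 3084195049500/ 539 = 5722068737.48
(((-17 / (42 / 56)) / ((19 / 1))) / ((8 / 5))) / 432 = -85 / 49248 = -0.00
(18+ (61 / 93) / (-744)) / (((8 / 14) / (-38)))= -165637535 / 138384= -1196.94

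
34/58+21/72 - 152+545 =274139/696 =393.88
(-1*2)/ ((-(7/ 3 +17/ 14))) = 84/ 149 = 0.56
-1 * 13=-13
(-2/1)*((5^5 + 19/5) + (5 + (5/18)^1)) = -282067/45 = -6268.16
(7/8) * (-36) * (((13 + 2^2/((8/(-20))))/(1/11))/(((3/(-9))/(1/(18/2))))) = 693/2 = 346.50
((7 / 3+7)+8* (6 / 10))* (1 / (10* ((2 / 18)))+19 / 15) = 1378 / 45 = 30.62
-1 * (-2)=2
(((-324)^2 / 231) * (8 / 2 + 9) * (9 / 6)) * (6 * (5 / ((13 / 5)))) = 102249.35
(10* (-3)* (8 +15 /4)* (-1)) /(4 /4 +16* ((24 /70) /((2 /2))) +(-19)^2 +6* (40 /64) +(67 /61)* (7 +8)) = 3010350 /3311053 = 0.91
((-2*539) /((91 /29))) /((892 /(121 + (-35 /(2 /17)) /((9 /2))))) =-42427 /2007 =-21.14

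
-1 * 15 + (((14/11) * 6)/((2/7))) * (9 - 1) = 2187/11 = 198.82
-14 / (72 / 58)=-203 / 18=-11.28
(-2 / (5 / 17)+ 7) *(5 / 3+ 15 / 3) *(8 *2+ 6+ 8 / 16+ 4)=106 / 3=35.33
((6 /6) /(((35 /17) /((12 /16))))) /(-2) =-51 /280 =-0.18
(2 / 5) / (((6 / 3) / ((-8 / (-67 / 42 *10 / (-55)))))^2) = 1707552 / 22445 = 76.08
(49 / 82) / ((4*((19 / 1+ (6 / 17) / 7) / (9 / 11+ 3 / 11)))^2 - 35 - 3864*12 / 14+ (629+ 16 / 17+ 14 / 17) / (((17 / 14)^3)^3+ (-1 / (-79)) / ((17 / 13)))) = 332092732457095726221 / 912507753752098398775420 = 0.00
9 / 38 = 0.24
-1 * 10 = -10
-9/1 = -9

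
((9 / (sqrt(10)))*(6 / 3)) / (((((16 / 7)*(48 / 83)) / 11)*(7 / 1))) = 2739*sqrt(10) / 1280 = 6.77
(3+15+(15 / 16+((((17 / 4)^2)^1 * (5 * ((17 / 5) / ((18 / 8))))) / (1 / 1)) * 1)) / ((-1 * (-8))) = 22379 / 1152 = 19.43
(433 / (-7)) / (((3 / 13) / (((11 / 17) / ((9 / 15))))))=-309595 / 1071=-289.07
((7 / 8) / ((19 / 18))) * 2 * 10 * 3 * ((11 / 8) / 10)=2079 / 304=6.84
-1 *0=0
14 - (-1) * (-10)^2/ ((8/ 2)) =39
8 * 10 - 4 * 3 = 68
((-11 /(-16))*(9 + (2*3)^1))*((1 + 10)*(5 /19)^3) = 2.07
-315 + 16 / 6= -937 / 3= -312.33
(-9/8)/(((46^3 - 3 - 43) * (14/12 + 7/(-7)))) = -3/43240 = -0.00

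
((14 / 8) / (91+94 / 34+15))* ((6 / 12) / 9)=119 / 133128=0.00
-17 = -17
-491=-491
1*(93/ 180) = 31/ 60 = 0.52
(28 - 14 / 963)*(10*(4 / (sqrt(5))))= 215600*sqrt(5) / 963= 500.62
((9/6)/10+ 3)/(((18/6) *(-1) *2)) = -21/40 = -0.52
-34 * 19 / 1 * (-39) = 25194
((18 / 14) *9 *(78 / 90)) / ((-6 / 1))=-117 / 70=-1.67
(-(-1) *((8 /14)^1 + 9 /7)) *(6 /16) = 39 /56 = 0.70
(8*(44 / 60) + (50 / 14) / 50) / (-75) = -1247 / 15750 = -0.08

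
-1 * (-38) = 38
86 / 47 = 1.83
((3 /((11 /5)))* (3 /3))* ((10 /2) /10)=15 /22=0.68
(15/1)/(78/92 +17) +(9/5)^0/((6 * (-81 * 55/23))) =18424817/21945330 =0.84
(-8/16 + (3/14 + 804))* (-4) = -22504/7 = -3214.86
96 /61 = 1.57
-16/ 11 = -1.45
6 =6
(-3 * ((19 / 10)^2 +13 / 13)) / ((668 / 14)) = -9681 / 33400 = -0.29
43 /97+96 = 9355 /97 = 96.44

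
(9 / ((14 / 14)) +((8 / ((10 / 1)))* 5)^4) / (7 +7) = 265 / 14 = 18.93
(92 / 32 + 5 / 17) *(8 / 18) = 431 / 306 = 1.41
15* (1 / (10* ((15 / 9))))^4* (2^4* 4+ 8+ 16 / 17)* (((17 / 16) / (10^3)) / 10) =7533 / 5000000000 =0.00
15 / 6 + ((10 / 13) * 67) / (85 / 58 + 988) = 3808005 / 1492114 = 2.55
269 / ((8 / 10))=1345 / 4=336.25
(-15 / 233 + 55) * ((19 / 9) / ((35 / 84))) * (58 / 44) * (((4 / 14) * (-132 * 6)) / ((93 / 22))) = -19640.32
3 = 3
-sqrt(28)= -2* sqrt(7)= -5.29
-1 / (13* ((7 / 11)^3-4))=1331 / 64753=0.02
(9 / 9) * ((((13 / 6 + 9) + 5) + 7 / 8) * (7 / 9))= 13.25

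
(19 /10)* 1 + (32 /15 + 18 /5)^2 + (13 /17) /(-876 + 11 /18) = 4191240943 /120541050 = 34.77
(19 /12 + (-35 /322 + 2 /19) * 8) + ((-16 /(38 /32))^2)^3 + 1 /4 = 38843558510399293 /6492331578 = 5982990.55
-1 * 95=-95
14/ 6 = 7/ 3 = 2.33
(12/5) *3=36/5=7.20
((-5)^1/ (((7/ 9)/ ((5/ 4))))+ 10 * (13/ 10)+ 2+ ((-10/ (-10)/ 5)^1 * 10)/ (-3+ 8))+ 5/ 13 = 14103/ 1820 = 7.75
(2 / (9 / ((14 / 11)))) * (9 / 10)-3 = -151 / 55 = -2.75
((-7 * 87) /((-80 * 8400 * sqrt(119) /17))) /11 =29 * sqrt(119) /2464000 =0.00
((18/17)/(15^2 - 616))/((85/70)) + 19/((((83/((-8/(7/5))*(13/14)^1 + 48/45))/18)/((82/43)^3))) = -22132295114930508/182693940710155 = -121.14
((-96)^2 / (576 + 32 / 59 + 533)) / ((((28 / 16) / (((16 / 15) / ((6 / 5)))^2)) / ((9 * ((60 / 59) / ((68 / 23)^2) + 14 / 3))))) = 64137527296 / 397294947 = 161.44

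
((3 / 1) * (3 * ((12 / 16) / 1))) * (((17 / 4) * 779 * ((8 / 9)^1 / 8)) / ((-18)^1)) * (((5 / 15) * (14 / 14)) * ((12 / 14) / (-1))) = 13243 / 336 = 39.41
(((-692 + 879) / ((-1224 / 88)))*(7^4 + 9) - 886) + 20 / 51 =-5092868 / 153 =-33286.72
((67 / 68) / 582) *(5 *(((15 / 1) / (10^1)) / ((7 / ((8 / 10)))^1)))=67 / 46172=0.00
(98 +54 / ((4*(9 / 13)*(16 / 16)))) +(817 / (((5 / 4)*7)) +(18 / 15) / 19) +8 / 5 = 212.53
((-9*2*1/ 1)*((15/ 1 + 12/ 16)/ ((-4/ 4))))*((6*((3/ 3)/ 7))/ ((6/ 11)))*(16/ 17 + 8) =67716/ 17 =3983.29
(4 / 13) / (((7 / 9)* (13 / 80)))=2880 / 1183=2.43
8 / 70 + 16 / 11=604 / 385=1.57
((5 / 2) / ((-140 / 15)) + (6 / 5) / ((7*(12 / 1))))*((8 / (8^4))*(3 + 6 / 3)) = -71 / 28672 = -0.00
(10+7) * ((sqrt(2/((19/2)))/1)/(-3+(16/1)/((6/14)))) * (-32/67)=-3264 * sqrt(19)/131119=-0.11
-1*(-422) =422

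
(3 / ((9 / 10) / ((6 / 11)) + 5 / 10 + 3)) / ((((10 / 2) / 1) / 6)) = 72 / 103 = 0.70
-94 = -94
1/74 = 0.01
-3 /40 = -0.08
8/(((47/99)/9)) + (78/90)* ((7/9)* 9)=111197/705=157.73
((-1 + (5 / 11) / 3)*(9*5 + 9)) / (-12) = 42 / 11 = 3.82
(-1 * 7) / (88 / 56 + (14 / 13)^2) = -8281 / 3231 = -2.56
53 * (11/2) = 583/2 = 291.50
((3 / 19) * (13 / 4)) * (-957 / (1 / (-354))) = 6606171 / 38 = 173846.61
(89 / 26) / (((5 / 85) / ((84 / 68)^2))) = 39249 / 442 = 88.80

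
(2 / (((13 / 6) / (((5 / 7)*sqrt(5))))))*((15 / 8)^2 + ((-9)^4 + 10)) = 6311535*sqrt(5) / 1456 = 9693.01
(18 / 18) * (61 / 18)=3.39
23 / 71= 0.32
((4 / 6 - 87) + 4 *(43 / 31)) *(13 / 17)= -97669 / 1581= -61.78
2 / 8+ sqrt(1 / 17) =sqrt(17) / 17+ 1 / 4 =0.49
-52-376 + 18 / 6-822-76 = -1323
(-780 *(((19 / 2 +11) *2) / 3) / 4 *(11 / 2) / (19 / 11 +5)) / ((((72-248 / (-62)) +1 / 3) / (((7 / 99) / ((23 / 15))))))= -1.32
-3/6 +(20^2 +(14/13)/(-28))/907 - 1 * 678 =-7994994/11791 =-678.06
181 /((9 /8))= 1448 /9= 160.89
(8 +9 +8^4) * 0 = 0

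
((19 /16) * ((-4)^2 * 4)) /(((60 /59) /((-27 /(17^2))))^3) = -2844704529 /48275138000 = -0.06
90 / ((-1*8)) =-45 / 4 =-11.25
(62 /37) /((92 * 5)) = 31 /8510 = 0.00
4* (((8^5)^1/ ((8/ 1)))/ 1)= 16384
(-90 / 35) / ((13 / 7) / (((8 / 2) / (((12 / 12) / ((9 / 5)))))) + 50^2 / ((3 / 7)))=-648 / 1470065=-0.00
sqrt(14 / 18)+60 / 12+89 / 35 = sqrt(7) / 3+264 / 35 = 8.42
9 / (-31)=-9 / 31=-0.29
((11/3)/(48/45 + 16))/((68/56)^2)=2695/18496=0.15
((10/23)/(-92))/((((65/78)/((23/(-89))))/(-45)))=-135/2047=-0.07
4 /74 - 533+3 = -19608 /37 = -529.95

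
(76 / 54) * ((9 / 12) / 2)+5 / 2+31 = 1225 / 36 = 34.03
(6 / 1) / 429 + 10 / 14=729 / 1001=0.73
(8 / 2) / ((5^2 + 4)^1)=4 / 29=0.14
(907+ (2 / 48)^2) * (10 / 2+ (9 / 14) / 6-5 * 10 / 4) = -12015959 / 1792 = -6705.33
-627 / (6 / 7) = -1463 / 2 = -731.50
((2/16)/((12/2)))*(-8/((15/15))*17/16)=-17/96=-0.18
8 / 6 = 4 / 3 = 1.33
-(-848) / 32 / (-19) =-53 / 38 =-1.39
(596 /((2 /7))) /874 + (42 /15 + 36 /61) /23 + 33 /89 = 34459134 /11862365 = 2.90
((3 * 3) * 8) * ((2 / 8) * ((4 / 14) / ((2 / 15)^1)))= 270 / 7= 38.57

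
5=5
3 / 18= 1 / 6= 0.17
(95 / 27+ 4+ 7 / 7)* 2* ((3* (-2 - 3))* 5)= -11500 / 9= -1277.78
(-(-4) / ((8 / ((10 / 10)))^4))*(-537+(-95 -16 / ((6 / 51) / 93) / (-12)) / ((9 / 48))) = 13733 / 3072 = 4.47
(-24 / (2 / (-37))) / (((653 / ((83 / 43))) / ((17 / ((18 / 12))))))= 417656 / 28079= 14.87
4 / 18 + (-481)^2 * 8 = 16657994 / 9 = 1850888.22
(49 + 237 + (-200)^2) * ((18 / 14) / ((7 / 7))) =362574 / 7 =51796.29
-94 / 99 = -0.95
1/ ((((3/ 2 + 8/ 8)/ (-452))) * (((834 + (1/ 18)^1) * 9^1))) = -1808/ 75065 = -0.02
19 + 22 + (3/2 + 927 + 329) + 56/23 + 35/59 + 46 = 3657191/2714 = 1347.53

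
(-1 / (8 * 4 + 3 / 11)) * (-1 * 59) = 649 / 355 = 1.83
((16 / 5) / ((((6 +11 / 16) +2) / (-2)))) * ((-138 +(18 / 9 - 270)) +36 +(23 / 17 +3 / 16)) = 3207072 / 11815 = 271.44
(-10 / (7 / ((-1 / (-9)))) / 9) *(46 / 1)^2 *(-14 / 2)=21160 / 81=261.23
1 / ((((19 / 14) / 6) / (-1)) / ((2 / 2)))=-84 / 19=-4.42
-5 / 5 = -1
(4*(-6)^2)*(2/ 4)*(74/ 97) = 54.93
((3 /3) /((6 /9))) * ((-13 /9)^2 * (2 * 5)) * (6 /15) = 338 /27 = 12.52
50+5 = 55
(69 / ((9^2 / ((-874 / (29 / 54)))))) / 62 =-20102 / 899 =-22.36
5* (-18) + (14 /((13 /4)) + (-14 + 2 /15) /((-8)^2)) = -67009 /780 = -85.91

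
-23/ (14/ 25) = -575/ 14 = -41.07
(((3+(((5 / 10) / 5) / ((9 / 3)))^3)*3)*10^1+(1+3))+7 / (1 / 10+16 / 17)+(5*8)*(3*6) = 43580459 / 53100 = 820.72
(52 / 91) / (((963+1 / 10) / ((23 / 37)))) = 920 / 2494429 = 0.00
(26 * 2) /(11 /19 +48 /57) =988 /27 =36.59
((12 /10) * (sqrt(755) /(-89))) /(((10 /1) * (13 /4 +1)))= -12 * sqrt(755) /37825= -0.01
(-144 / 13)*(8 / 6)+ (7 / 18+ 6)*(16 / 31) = -41608 / 3627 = -11.47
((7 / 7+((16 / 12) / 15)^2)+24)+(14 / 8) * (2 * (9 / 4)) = 532703 / 16200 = 32.88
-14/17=-0.82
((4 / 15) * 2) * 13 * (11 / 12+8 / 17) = 9.62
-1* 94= -94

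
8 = 8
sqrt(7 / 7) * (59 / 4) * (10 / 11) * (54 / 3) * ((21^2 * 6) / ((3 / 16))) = 37467360 / 11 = 3406123.64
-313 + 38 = -275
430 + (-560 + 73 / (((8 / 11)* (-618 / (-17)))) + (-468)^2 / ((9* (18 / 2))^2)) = -12528671 / 133488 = -93.86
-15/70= -3/14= -0.21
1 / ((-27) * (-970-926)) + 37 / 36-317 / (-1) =16280479 / 51192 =318.03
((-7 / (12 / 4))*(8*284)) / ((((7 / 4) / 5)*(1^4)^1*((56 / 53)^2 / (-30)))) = 19943900 / 49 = 407018.37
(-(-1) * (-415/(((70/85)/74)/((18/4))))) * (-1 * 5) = 839041.07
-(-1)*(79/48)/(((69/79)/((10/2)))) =31205/3312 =9.42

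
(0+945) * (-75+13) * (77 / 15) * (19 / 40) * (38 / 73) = -74366.49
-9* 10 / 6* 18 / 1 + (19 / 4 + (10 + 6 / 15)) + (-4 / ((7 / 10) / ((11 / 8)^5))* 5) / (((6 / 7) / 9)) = -70832781 / 40960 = -1729.32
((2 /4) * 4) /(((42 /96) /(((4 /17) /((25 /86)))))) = 11008 /2975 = 3.70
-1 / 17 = -0.06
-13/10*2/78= -1/30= -0.03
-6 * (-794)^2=-3782616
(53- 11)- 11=31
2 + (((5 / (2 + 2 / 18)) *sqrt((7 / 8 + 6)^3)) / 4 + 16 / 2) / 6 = 5.11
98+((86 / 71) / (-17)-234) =-164238 / 1207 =-136.07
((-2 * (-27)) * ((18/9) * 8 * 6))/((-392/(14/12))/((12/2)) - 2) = -2592/29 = -89.38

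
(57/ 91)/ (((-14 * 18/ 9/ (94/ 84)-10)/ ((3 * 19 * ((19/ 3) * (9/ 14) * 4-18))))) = 916218/ 524251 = 1.75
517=517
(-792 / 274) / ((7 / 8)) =-3168 / 959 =-3.30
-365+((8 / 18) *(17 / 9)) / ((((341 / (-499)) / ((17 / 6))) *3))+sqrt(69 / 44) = -91023407 / 248589+sqrt(759) / 22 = -364.91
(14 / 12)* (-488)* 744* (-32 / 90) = 6777344 / 45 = 150607.64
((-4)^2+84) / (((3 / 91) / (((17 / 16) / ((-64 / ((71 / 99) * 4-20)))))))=2049775 / 2376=862.70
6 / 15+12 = 12.40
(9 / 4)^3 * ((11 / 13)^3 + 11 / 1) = 9294021 / 70304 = 132.20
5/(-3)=-5/3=-1.67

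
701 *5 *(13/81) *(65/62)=2961725/5022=589.75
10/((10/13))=13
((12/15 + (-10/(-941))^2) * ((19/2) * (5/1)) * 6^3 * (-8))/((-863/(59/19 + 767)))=44783494244352/764170103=58604.09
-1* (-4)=4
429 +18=447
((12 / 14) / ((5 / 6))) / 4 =9 / 35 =0.26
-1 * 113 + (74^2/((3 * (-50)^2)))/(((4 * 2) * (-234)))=-396631369/3510000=-113.00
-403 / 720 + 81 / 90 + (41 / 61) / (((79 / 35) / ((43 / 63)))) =377171 / 693936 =0.54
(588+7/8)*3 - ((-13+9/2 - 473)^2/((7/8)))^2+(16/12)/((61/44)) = -5036237536415213/71736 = -70205162490.45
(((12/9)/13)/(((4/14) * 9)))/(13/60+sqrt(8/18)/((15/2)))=56/429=0.13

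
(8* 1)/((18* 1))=4/9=0.44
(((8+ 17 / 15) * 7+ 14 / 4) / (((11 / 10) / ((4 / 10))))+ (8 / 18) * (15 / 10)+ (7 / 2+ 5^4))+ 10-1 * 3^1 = 218027 / 330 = 660.69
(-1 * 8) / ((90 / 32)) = -128 / 45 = -2.84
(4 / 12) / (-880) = -1 / 2640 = -0.00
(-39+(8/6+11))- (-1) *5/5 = -77/3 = -25.67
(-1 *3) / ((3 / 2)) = -2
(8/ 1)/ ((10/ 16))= 12.80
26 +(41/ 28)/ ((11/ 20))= 2207/ 77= 28.66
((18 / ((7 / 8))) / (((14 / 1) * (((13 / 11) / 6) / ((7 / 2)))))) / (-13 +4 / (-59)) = -46728 / 23387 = -2.00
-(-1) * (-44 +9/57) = -833/19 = -43.84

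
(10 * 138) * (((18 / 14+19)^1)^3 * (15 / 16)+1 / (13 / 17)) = 48164971830 / 4459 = 10801742.95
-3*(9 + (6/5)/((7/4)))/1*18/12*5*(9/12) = -9153/56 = -163.45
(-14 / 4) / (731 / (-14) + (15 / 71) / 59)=205261 / 3061949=0.07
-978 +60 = -918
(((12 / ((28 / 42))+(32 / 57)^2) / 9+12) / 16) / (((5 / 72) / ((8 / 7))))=1641592 / 113715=14.44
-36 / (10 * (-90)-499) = 36 / 1399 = 0.03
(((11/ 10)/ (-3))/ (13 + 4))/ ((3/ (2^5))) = -176/ 765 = -0.23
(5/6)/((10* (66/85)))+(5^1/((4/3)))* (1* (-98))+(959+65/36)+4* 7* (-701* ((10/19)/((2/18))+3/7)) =-100793.32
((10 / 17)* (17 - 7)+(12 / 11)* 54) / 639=12116 / 119493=0.10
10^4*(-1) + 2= -9998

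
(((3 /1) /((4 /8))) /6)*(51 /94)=51 /94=0.54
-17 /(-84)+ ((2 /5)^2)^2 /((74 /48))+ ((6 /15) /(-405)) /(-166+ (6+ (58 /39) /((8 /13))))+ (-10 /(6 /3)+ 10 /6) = -102958258561 /33059407500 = -3.11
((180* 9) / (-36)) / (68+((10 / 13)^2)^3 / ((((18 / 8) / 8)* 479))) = -936376811955 / 1415001404732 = -0.66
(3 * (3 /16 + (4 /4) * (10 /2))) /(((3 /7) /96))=3486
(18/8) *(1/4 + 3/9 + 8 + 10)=669/16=41.81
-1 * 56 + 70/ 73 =-4018/ 73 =-55.04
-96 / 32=-3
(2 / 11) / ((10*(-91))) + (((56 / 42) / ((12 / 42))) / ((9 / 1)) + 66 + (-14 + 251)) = 41015948 / 135135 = 303.52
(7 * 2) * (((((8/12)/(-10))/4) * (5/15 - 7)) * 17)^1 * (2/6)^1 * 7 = 1666/27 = 61.70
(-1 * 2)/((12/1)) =-1/6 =-0.17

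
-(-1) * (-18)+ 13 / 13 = -17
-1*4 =-4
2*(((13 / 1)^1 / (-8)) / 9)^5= -371293 / 967458816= -0.00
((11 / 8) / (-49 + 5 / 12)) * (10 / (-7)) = 15 / 371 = 0.04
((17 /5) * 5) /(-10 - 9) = -17 /19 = -0.89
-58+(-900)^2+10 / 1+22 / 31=25108534 / 31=809952.71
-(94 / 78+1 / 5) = -274 / 195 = -1.41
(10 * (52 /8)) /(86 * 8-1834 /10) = 325 /2523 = 0.13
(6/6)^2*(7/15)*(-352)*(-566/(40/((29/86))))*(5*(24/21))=4478.86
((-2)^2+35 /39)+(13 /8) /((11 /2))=8911 /1716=5.19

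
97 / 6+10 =157 / 6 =26.17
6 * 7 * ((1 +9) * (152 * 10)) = 638400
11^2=121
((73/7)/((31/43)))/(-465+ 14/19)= -0.03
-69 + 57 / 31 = -2082 / 31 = -67.16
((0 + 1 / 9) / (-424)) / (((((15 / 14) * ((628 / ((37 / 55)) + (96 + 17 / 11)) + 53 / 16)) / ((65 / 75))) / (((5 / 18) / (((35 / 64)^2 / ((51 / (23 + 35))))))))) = -0.00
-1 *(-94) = 94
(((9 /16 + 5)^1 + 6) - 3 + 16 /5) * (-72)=-8469 /10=-846.90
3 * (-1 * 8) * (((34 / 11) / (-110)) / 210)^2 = -578 / 1345141875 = -0.00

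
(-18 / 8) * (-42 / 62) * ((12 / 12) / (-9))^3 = -7 / 3348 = -0.00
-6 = -6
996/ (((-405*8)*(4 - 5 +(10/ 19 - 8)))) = 1577/ 43470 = 0.04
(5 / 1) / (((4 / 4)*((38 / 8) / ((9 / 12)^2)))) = 45 / 76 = 0.59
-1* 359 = -359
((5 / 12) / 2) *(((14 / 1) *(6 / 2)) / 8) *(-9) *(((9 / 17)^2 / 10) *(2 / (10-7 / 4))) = -1701 / 25432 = -0.07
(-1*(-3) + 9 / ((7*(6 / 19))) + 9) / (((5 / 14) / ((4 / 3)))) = 60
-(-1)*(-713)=-713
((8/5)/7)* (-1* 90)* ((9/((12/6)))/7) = -648/49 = -13.22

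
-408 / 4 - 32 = -134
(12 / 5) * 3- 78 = -354 / 5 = -70.80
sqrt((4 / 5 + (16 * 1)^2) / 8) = sqrt(3210) / 10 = 5.67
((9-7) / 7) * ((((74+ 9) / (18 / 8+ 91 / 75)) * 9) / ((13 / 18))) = 8067600 / 94549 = 85.33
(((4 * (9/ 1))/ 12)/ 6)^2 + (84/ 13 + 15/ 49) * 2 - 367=-899991/ 2548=-353.21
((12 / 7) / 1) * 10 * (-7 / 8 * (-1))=15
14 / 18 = 7 / 9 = 0.78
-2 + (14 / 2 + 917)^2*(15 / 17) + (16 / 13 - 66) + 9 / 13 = 166471717 / 221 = 753265.69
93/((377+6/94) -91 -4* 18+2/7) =10199/23507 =0.43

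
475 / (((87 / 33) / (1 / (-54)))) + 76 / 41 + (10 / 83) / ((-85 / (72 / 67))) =-9010018897 / 6069842622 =-1.48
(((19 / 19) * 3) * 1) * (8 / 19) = 24 / 19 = 1.26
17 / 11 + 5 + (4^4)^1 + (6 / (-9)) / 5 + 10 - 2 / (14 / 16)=311996 / 1155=270.13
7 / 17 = 0.41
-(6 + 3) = -9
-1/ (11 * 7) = -1/ 77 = -0.01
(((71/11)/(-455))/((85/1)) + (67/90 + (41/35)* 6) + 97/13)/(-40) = -116659607/306306000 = -0.38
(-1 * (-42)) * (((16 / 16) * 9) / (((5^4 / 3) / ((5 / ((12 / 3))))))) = 567 / 250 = 2.27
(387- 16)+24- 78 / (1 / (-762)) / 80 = 22759 / 20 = 1137.95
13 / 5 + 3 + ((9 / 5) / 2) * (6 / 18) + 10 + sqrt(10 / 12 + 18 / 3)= sqrt(246) / 6 + 159 / 10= 18.51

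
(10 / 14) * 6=30 / 7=4.29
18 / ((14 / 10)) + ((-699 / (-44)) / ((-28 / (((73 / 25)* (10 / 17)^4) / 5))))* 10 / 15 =82515700 / 6431117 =12.83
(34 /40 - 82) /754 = -0.11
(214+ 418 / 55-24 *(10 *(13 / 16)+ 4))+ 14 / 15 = -1027 / 15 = -68.47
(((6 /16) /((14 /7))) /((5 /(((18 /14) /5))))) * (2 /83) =27 /116200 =0.00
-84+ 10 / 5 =-82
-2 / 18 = -1 / 9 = -0.11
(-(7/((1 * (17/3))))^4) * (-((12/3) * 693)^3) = 49597658187.36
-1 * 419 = -419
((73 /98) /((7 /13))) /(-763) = -949 /523418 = -0.00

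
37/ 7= 5.29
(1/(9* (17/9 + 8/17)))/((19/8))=0.02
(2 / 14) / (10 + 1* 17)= 1 / 189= 0.01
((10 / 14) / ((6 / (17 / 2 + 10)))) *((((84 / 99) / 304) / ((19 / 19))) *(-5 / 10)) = -185 / 60192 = -0.00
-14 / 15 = -0.93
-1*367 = -367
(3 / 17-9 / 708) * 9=5913 / 4012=1.47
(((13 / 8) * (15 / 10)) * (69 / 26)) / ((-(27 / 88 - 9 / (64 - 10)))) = -6831 / 148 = -46.16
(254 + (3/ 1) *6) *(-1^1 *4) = -1088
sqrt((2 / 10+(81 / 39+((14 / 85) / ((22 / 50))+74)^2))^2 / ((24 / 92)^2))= 144650284078 / 6818955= 21212.97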